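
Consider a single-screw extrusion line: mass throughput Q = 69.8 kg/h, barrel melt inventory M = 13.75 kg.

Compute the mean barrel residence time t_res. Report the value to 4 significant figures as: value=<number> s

Throughput in SI: Q_s = 69.8 kg/h ÷ 3600 s/h = 0.0193889 kg/s
t_res = M / Q_s = 13.75 / 0.0193889 = 709.169 s

value=709.2 s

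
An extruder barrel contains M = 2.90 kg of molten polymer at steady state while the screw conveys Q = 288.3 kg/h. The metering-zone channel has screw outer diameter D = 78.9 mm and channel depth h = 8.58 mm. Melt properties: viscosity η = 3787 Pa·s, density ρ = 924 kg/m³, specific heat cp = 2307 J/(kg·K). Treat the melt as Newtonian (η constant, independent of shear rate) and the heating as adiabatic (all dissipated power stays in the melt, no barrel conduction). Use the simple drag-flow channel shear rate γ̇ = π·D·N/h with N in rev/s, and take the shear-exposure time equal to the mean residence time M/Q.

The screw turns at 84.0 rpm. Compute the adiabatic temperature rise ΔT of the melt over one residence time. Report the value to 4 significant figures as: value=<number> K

value=105.2 K

Convert throughput: Q = 288.3 kg/h = 288.3/3600 = 0.0800833 kg/s
Mean residence time: t_res = M/Q_s = 2.90 kg / 0.0800833 kg/s = 36.2123 s
Geometry in metres: D = 78.9 mm → 0.0789 m, h = 8.58 mm → 0.00858 m; screw speed N = 84.0 rpm = 1.4 rev/s
Shear rate: γ̇ = πDN/h = π·0.0789·1.4/0.00858 = 40.4453 s⁻¹
ΔT = η·γ̇²·t_res / (ρ·cp) = 3787 · (40.4453)² · 36.2123 / (924 · 2307) = 105.237 K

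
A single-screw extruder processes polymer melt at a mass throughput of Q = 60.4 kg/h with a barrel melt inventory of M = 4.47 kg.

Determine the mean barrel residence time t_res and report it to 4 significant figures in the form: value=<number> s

value=266.4 s

Convert throughput: Q = 60.4 kg/h = 60.4/3600 = 0.0167778 kg/s
Mean residence time: t_res = M/Q_s = 4.47 kg / 0.0167778 kg/s = 266.424 s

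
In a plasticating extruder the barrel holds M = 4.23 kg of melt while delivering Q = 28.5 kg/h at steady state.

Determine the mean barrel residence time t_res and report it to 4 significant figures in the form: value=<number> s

Q_s = Q / 3600 = 28.5 / 3600 = 0.00791667 kg/s
Mean residence time: t_res = M/Q_s = 4.23 kg / 0.00791667 kg/s = 534.316 s

value=534.3 s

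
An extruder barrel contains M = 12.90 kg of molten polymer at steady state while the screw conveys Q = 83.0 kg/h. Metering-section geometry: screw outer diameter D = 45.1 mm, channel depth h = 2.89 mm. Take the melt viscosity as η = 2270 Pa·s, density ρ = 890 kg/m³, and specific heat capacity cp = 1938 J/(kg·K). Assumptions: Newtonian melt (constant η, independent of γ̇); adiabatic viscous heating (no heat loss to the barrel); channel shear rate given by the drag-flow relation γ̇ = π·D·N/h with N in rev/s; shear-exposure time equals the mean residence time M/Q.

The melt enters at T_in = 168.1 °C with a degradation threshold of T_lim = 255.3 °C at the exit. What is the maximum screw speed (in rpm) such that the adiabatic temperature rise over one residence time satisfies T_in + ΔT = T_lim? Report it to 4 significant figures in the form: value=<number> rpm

Convert throughput: Q = 83.0 kg/h = 83.0/3600 = 0.0230556 kg/s
t_res = M / Q_s = 12.90 ÷ 0.0230556 = 559.518 s
Geometry in SI: D = 45.1 mm → 0.0451 m, h = 2.89 mm → 0.00289 m
ΔT_a = T_lim − T_in = 255.3 °C − 168.1 °C = 87.2 K
γ̇_max² = ΔT_a·ρ·cp / (η·t_res) = [87.2 × 890 × 1938] / [2270 × 559.518] = 118.419 s⁻²
γ̇_max = √118.419 = 10.882 s⁻¹
Solve γ̇ = πDN/h for N: N_max = γ̇_max·h/(π·D) = 10.882 × 0.00289 / (π × 0.0451) = 0.221964 rev/s = 13.3178 rpm

value=13.32 rpm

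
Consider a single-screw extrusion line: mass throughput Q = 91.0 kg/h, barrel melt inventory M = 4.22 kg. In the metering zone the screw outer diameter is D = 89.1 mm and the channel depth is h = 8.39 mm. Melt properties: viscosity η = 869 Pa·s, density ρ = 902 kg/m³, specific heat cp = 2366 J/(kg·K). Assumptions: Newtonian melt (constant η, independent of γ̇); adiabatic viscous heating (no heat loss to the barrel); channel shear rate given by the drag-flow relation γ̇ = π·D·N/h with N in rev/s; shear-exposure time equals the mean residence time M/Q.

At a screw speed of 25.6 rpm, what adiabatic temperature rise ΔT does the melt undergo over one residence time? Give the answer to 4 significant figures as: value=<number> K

value=13.77 K

Convert throughput: Q = 91.0 kg/h = 91.0/3600 = 0.0252778 kg/s
Mean residence time: t_res = M/Q_s = 4.22 kg / 0.0252778 kg/s = 166.945 s
Geometry in metres: D = 89.1 mm → 0.0891 m, h = 8.39 mm → 0.00839 m; screw speed N = 25.6 rpm = 0.426667 rev/s
Shear rate: γ̇ = πDN/h = π·0.0891·0.426667/0.00839 = 14.2349 s⁻¹
ΔT = η·γ̇²·t_res/(ρ·cp) = [869 × 14.2349² × 166.945] / [902 × 2366] = 13.7747 K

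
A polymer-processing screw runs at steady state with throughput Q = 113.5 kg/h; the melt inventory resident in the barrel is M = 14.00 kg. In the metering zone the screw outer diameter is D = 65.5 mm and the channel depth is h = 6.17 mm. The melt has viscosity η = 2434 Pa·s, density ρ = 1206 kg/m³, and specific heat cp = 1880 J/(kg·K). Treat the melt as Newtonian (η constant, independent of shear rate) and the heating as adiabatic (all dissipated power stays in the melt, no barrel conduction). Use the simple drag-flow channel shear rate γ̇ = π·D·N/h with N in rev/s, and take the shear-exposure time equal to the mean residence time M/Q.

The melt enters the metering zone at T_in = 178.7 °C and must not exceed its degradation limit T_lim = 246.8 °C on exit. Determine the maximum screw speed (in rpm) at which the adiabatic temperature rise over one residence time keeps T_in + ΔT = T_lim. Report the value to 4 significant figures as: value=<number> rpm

Convert throughput: Q = 113.5 kg/h = 113.5/3600 = 0.0315278 kg/s
t_res = M / Q_s = 14.00 ÷ 0.0315278 = 444.053 s
Geometry in SI: D = 65.5 mm → 0.0655 m, h = 6.17 mm → 0.00617 m
ΔT_a = T_lim − T_in = 246.8 °C − 178.7 °C = 68.1 K
Invert ΔT = ηγ̇²t_res/(ρcp) for γ̇: γ̇_max² = ΔT_a ρ cp / (η t_res) = 68.1·1206·1880 / (2434·444.053) = 142.856 s⁻²
γ̇_max = sqrt(142.856) = 11.9522 s⁻¹
N_max = γ̇_max h / (πD) = 11.9522·0.00617/(π·0.0655) = 0.358379 rev/s → ×60 = 21.5027 rpm

value=21.50 rpm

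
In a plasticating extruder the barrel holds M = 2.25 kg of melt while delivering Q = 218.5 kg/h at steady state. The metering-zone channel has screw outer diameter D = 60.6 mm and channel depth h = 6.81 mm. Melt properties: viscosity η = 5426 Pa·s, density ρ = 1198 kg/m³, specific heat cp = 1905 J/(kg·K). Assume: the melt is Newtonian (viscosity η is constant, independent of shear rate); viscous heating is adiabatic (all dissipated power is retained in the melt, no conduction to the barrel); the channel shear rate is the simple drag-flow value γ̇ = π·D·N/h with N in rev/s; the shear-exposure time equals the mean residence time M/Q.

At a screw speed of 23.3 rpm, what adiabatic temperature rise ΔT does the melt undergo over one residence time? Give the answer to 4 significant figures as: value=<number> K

Convert throughput: Q = 218.5 kg/h = 218.5/3600 = 0.0606944 kg/s
Mean residence time: t_res = M/Q_s = 2.25 kg / 0.0606944 kg/s = 37.0709 s
Geometry in metres: D = 60.6 mm → 0.0606 m, h = 6.81 mm → 0.00681 m; screw speed N = 23.3 rpm = 0.388333 rev/s
Shear rate: γ̇ = πDN/h = π·0.0606·0.388333/0.00681 = 10.8563 s⁻¹
ΔT = η·γ̇²·t_res / (ρ·cp) = 5426 · (10.8563)² · 37.0709 / (1198 · 1905) = 10.3878 K

value=10.39 K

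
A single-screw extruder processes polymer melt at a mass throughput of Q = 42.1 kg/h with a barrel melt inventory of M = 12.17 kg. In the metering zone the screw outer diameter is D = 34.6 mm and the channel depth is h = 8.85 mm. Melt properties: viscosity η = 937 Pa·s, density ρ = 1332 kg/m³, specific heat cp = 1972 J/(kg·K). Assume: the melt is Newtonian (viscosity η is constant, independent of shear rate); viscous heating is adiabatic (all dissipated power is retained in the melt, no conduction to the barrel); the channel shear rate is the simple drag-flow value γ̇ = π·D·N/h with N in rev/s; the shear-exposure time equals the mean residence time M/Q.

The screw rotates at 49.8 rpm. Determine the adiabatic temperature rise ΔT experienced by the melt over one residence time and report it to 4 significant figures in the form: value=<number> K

value=38.58 K

Q_s = Q / 3600 = 42.1 / 3600 = 0.0116944 kg/s
t_res = M / Q_s = 12.17 / 0.0116944 = 1040.67 s
Geometry in metres: D = 34.6 mm → 0.0346 m, h = 8.85 mm → 0.00885 m; screw speed N = 49.8 rpm = 0.83 rev/s
Shear rate: γ̇ = πDN/h = π·0.0346·0.83/0.00885 = 10.1944 s⁻¹
ΔT = η·γ̇²·t_res / (ρ·cp) = 937 · (10.1944)² · 1040.67 / (1332 · 1972) = 38.5799 K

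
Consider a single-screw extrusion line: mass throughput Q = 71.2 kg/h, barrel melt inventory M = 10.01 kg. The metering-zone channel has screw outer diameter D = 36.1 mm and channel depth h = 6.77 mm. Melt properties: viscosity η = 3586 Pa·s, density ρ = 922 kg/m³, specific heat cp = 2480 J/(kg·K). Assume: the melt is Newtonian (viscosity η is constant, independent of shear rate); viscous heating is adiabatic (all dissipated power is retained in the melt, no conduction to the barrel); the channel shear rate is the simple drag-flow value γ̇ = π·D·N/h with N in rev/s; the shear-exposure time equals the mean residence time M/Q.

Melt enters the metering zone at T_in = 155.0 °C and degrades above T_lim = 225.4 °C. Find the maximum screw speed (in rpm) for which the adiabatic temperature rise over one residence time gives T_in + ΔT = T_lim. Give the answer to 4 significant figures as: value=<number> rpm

value=33.73 rpm

Throughput in SI: Q_s = 71.2 kg/h ÷ 3600 s/h = 0.0197778 kg/s
Mean residence time: t_res = M/Q_s = 10.01 kg / 0.0197778 kg/s = 506.124 s
Geometry in SI: D = 36.1 mm → 0.0361 m, h = 6.77 mm → 0.00677 m
ΔT_a = T_lim − T_in = 225.4 °C − 155.0 °C = 70.4 K
γ̇_max² = ΔT_a·ρ·cp / (η·t_res) = [70.4 × 922 × 2480] / [3586 × 506.124] = 88.6928 s⁻²
γ̇_max = √88.6928 = 9.41769 s⁻¹
N_max = γ̇_max h / (πD) = 9.41769·0.00677/(π·0.0361) = 0.562181 rev/s → ×60 = 33.7308 rpm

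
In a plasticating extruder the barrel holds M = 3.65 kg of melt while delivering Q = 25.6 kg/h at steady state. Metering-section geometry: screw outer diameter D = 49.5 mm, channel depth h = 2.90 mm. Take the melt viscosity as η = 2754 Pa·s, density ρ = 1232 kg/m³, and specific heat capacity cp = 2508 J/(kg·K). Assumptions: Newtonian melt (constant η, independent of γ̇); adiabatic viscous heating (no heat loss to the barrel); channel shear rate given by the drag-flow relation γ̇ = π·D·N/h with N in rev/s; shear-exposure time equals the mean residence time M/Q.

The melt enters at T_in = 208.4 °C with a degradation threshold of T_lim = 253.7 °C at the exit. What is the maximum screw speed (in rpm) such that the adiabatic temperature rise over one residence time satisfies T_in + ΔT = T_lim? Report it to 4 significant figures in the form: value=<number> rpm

value=11.13 rpm

Q_s = Q / 3600 = 25.6 / 3600 = 0.00711111 kg/s
t_res = M / Q_s = 3.65 ÷ 0.00711111 = 513.281 s
Convert to metres: D = 0.0495 m, h = 0.0029 m
ΔT_a = T_lim − T_in = 253.7 °C − 208.4 °C = 45.3 K
γ̇_max² = ΔT_a·ρ·cp / (η·t_res) = [45.3 × 1232 × 2508] / [2754 × 513.281] = 99.0187 s⁻²
γ̇_max = √99.0187 = 9.95081 s⁻¹
N_max = γ̇_max·h / (π·D) = 9.95081 · 0.0029 / (π · 0.0495) = 0.185567 rev/s = 11.134 rpm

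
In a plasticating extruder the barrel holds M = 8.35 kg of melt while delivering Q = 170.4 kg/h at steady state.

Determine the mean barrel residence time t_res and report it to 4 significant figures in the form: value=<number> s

Throughput in SI: Q_s = 170.4 kg/h ÷ 3600 s/h = 0.0473333 kg/s
t_res = M / Q_s = 8.35 / 0.0473333 = 176.408 s

value=176.4 s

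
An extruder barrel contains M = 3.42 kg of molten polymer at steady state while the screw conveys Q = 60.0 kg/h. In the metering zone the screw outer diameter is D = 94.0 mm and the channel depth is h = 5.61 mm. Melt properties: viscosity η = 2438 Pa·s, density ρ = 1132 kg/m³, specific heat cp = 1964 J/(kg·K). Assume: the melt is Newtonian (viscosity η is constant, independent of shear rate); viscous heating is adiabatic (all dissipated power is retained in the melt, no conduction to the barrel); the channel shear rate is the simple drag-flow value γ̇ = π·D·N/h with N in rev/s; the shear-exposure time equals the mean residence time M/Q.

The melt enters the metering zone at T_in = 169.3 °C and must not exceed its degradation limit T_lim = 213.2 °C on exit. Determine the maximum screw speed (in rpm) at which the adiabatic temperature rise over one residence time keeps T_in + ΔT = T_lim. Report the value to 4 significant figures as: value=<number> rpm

value=15.92 rpm

Convert throughput: Q = 60.0 kg/h = 60.0/3600 = 0.0166667 kg/s
Mean residence time: t_res = M/Q_s = 3.42 kg / 0.0166667 kg/s = 205.2 s
D = 94.0 mm = 0.094 m;  h = 5.61 mm = 0.00561 m
ΔT_a = T_lim − T_in = 213.2 − 169.3 = 43.9 K
γ̇_max² = ΔT_a·ρ·cp/(η·t_res) = 43.9·1132·1964/(2438·205.2) = 195.093 s⁻²
Take the square root: γ̇_max = √(195.093) = 13.9676 s⁻¹
N_max = γ̇_max·h / (π·D) = 13.9676 · 0.00561 / (π · 0.094) = 0.265342 rev/s = 15.9205 rpm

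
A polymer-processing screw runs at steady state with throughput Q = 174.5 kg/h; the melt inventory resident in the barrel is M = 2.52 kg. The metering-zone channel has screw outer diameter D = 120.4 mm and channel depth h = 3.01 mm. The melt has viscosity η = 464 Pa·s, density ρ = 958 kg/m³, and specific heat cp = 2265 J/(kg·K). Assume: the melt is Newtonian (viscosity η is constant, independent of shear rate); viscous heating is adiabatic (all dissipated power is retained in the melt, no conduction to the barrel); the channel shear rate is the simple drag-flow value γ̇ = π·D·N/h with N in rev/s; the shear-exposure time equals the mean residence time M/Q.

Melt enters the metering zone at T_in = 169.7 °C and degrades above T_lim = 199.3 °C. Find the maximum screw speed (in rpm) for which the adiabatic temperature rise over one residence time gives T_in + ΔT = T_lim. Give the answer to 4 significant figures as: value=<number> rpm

Q_s = Q / 3600 = 174.5 / 3600 = 0.0484722 kg/s
t_res = M / Q_s = 2.52 ÷ 0.0484722 = 51.9885 s
D = 120.4 mm = 0.1204 m;  h = 3.01 mm = 0.00301 m
Allowable rise: ΔT_a = T_lim − T_in = 199.3 − 169.7 = 29.6 K
γ̇_max² = ΔT_a·ρ·cp/(η·t_res) = 29.6·958·2265/(464·51.9885) = 2662.56 s⁻²
Take the square root: γ̇_max = √(2662.56) = 51.6 s⁻¹
N_max = γ̇_max h / (πD) = 51.6·0.00301/(π·0.1204) = 0.41062 rev/s → ×60 = 24.6372 rpm

value=24.64 rpm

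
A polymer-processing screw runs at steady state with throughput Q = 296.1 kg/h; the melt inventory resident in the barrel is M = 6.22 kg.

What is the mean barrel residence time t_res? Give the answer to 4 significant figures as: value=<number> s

value=75.62 s

Q_s = Q / 3600 = 296.1 / 3600 = 0.08225 kg/s
Mean residence time: t_res = M/Q_s = 6.22 kg / 0.08225 kg/s = 75.6231 s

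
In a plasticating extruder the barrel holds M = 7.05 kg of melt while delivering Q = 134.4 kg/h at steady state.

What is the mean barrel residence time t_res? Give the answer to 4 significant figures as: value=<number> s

value=188.8 s

Throughput in SI: Q_s = 134.4 kg/h ÷ 3600 s/h = 0.0373333 kg/s
t_res = M / Q_s = 7.05 ÷ 0.0373333 = 188.839 s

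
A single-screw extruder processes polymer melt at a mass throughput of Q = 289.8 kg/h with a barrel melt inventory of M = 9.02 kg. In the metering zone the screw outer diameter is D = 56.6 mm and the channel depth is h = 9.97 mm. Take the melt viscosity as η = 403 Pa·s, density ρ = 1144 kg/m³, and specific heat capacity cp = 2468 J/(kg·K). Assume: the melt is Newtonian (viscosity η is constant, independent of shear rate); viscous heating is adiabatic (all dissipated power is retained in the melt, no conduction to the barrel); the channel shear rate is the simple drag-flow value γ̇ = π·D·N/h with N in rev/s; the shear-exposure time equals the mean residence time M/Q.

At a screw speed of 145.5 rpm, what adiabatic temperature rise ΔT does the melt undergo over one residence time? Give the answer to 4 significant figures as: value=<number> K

value=29.92 K

Q_s = Q / 3600 = 289.8 / 3600 = 0.0805 kg/s
t_res = M / Q_s = 9.02 / 0.0805 = 112.05 s
Geometry in metres: D = 56.6 mm → 0.0566 m, h = 9.97 mm → 0.00997 m; screw speed N = 145.5 rpm = 2.425 rev/s
Shear rate: γ̇ = πDN/h = π·0.0566·2.425/0.00997 = 43.2497 s⁻¹
Adiabatic rise: ΔT = η γ̇² t_res / (ρ cp) = 403·(43.2497)²·112.05 / (1144·2468) = 29.9165 K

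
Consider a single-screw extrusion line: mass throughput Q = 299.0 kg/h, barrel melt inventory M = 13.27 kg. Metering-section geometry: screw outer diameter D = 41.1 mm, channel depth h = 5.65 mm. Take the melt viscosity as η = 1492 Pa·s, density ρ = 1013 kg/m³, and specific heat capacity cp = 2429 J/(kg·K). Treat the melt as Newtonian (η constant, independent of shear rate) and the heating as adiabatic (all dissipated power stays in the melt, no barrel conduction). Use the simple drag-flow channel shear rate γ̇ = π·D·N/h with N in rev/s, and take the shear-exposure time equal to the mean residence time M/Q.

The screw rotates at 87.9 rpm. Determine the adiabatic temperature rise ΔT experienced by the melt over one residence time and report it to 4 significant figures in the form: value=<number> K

Q_s = Q / 3600 = 299.0 / 3600 = 0.0830556 kg/s
t_res = M / Q_s = 13.27 ÷ 0.0830556 = 159.773 s
Convert to SI: D = 0.0411 m, h = 0.00565 m, N = 87.9/60 = 1.465 rev/s
γ̇ = π D N / h = (π)(0.0411)(1.465) / 0.00565 = 33.4796 s⁻¹
ΔT = η·γ̇²·t_res / (ρ·cp) = 1492 · (33.4796)² · 159.773 / (1013 · 2429) = 108.592 K

value=108.6 K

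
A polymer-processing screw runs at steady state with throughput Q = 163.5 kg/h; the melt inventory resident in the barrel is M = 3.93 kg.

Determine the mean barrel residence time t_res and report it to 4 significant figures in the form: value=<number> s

Convert throughput: Q = 163.5 kg/h = 163.5/3600 = 0.0454167 kg/s
Mean residence time: t_res = M/Q_s = 3.93 kg / 0.0454167 kg/s = 86.5321 s

value=86.53 s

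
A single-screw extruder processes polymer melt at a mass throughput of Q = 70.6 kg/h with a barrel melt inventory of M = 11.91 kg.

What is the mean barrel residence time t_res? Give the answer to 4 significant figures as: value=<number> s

value=607.3 s

Convert throughput: Q = 70.6 kg/h = 70.6/3600 = 0.0196111 kg/s
t_res = M / Q_s = 11.91 ÷ 0.0196111 = 607.309 s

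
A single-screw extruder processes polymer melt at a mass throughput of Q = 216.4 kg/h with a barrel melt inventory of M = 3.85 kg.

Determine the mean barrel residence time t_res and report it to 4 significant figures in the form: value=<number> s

Throughput in SI: Q_s = 216.4 kg/h ÷ 3600 s/h = 0.0601111 kg/s
t_res = M / Q_s = 3.85 / 0.0601111 = 64.0481 s

value=64.05 s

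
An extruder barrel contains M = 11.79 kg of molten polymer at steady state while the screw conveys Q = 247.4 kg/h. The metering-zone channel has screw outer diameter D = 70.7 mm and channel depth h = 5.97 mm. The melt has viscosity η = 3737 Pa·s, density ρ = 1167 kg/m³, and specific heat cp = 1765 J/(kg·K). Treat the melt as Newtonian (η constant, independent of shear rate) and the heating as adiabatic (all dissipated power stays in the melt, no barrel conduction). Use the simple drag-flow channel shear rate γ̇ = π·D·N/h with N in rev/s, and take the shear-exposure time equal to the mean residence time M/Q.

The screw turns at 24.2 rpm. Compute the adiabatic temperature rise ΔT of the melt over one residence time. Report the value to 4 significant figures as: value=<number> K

Convert throughput: Q = 247.4 kg/h = 247.4/3600 = 0.0687222 kg/s
t_res = M / Q_s = 11.79 / 0.0687222 = 171.56 s
D = 70.7 mm = 0.0707 m;  h = 5.97 mm = 0.00597 m;  N = 24.2 rpm / 60 = 0.403333 rev/s
Shear rate: γ̇ = πDN/h = π·0.0707·0.403333/0.00597 = 15.0058 s⁻¹
Adiabatic rise: ΔT = η γ̇² t_res / (ρ cp) = 3737·(15.0058)²·171.56 / (1167·1765) = 70.0878 K

value=70.09 K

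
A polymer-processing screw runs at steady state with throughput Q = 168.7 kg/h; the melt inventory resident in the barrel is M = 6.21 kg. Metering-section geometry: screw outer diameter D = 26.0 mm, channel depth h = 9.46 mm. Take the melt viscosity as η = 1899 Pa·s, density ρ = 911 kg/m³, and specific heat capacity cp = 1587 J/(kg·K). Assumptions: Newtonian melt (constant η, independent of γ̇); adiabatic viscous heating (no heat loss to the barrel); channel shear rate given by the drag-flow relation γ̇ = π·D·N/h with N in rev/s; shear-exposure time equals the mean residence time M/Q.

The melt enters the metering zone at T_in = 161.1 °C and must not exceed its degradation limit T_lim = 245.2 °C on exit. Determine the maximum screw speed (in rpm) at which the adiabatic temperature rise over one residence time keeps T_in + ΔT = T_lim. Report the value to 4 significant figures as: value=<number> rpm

value=152.7 rpm

Throughput in SI: Q_s = 168.7 kg/h ÷ 3600 s/h = 0.0468611 kg/s
t_res = M / Q_s = 6.21 / 0.0468611 = 132.519 s
Convert to metres: D = 0.026 m, h = 0.00946 m
ΔT_a = T_lim − T_in = 245.2 °C − 161.1 °C = 84.1 K
γ̇_max² = ΔT_a·ρ·cp/(η·t_res) = 84.1·911·1587/(1899·132.519) = 483.156 s⁻²
γ̇_max = √483.156 = 21.9808 s⁻¹
N_max = γ̇_max·h / (π·D) = 21.9808 · 0.00946 / (π · 0.026) = 2.54573 rev/s = 152.744 rpm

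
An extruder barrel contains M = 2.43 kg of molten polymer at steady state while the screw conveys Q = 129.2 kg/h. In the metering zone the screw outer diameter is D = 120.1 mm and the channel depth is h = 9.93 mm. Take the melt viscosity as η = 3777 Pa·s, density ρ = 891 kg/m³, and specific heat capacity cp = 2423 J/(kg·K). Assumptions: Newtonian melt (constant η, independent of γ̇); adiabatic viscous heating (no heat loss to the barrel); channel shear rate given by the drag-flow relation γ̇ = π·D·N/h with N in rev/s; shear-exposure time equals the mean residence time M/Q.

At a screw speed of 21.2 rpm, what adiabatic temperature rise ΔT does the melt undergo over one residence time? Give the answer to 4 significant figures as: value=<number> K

value=21.35 K

Convert throughput: Q = 129.2 kg/h = 129.2/3600 = 0.0358889 kg/s
t_res = M / Q_s = 2.43 ÷ 0.0358889 = 67.709 s
D = 120.1 mm = 0.1201 m;  h = 9.93 mm = 0.00993 m;  N = 21.2 rpm / 60 = 0.353333 rev/s
γ̇ = π·D·N / h = π · 0.1201 · 0.353333 / 0.00993 = 13.4254 s⁻¹
ΔT = η·γ̇²·t_res/(ρ·cp) = [3777 × 13.4254² × 67.709] / [891 × 2423] = 21.351 K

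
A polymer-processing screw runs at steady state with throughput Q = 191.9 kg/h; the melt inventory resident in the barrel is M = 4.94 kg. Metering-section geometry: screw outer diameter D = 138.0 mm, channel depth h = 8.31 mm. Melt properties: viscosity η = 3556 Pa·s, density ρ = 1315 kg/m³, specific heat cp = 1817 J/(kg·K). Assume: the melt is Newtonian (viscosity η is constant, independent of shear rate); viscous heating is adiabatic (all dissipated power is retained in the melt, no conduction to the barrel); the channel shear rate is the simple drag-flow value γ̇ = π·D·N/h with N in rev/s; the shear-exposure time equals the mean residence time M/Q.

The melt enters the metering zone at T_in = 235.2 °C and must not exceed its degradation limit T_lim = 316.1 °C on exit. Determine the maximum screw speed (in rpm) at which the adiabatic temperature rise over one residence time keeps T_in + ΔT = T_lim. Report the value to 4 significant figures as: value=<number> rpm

Convert throughput: Q = 191.9 kg/h = 191.9/3600 = 0.0533056 kg/s
t_res = M / Q_s = 4.94 ÷ 0.0533056 = 92.6733 s
Convert to metres: D = 0.138 m, h = 0.00831 m
ΔT_a = T_lim − T_in = 316.1 °C − 235.2 °C = 80.9 K
Invert ΔT = ηγ̇²t_res/(ρcp) for γ̇: γ̇_max² = ΔT_a ρ cp / (η t_res) = 80.9·1315·1817 / (3556·92.6733) = 586.561 s⁻²
Take the square root: γ̇_max = √(586.561) = 24.219 s⁻¹
Solve γ̇ = πDN/h for N: N_max = γ̇_max·h/(π·D) = 24.219 × 0.00831 / (π × 0.138) = 0.464225 rev/s = 27.8535 rpm

value=27.85 rpm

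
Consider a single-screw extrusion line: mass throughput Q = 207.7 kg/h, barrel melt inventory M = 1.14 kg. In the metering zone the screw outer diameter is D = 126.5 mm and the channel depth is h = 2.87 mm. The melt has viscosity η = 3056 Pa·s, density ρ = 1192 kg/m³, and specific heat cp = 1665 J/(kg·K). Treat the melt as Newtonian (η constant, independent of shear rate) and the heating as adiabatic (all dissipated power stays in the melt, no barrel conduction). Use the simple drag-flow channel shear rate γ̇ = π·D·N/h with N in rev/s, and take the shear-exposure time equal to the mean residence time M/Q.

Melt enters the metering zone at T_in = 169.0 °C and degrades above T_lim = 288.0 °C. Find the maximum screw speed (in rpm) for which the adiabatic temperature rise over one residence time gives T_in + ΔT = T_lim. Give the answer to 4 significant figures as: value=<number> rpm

value=27.10 rpm

Q_s = Q / 3600 = 207.7 / 3600 = 0.0576944 kg/s
Mean residence time: t_res = M/Q_s = 1.14 kg / 0.0576944 kg/s = 19.7593 s
Geometry in SI: D = 126.5 mm → 0.1265 m, h = 2.87 mm → 0.00287 m
Allowable rise: ΔT_a = T_lim − T_in = 288.0 − 169.0 = 119 K
γ̇_max² = ΔT_a·ρ·cp / (η·t_res) = [119 × 1192 × 1665] / [3056 × 19.7593] = 3911.23 s⁻²
Take the square root: γ̇_max = √(3911.23) = 62.5398 s⁻¹
N_max = γ̇_max·h / (π·D) = 62.5398 · 0.00287 / (π · 0.1265) = 0.451646 rev/s = 27.0988 rpm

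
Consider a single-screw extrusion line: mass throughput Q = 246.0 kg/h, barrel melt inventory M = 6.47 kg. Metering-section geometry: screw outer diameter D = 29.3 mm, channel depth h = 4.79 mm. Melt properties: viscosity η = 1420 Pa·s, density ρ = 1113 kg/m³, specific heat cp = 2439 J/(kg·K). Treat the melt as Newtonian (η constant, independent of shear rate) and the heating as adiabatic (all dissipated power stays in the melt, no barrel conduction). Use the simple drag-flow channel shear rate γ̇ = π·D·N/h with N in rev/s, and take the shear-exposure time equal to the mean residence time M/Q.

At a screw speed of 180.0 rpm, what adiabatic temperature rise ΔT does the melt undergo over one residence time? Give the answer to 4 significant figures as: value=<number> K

Convert throughput: Q = 246.0 kg/h = 246.0/3600 = 0.0683333 kg/s
t_res = M / Q_s = 6.47 / 0.0683333 = 94.6829 s
Convert to SI: D = 0.0293 m, h = 0.00479 m, N = 180.0/60 = 3 rev/s
Shear rate: γ̇ = πDN/h = π·0.0293·3/0.00479 = 57.6505 s⁻¹
Adiabatic rise: ΔT = η γ̇² t_res / (ρ cp) = 1420·(57.6505)²·94.6829 / (1113·2439) = 164.611 K

value=164.6 K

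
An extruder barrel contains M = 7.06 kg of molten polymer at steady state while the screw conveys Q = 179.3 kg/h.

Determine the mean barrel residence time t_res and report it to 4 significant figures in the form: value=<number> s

Throughput in SI: Q_s = 179.3 kg/h ÷ 3600 s/h = 0.0498056 kg/s
t_res = M / Q_s = 7.06 / 0.0498056 = 141.751 s

value=141.8 s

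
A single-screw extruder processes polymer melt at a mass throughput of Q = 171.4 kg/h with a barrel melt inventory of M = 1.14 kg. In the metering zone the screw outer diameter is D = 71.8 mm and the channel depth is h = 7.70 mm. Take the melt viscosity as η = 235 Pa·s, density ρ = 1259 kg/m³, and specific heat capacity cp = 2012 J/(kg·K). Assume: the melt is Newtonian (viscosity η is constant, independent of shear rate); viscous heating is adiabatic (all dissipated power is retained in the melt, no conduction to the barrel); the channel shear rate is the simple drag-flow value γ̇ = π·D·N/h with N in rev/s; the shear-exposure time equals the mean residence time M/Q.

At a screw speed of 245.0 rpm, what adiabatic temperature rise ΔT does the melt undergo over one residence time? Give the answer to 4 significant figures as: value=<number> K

value=31.78 K

Convert throughput: Q = 171.4 kg/h = 171.4/3600 = 0.0476111 kg/s
t_res = M / Q_s = 1.14 / 0.0476111 = 23.944 s
Convert to SI: D = 0.0718 m, h = 0.0077 m, N = 245.0/60 = 4.08333 rev/s
γ̇ = π·D·N / h = π · 0.0718 · 4.08333 / 0.0077 = 119.619 s⁻¹
ΔT = η·γ̇²·t_res/(ρ·cp) = [235 × 119.619² × 23.944] / [1259 × 2012] = 31.7839 K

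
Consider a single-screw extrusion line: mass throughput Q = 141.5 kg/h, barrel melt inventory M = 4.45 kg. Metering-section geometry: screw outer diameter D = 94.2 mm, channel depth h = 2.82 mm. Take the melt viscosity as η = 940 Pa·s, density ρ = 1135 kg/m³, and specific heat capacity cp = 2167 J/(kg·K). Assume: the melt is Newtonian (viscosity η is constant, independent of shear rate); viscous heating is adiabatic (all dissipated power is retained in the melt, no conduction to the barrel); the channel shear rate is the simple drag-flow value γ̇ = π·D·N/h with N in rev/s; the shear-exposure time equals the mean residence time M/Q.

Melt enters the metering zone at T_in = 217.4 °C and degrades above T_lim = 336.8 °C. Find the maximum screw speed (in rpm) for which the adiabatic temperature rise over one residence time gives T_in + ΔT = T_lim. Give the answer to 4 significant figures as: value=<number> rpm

Throughput in SI: Q_s = 141.5 kg/h ÷ 3600 s/h = 0.0393056 kg/s
t_res = M / Q_s = 4.45 ÷ 0.0393056 = 113.216 s
Geometry in SI: D = 94.2 mm → 0.0942 m, h = 2.82 mm → 0.00282 m
ΔT_a = T_lim − T_in = 336.8 °C − 217.4 °C = 119.4 K
γ̇_max² = ΔT_a·ρ·cp / (η·t_res) = [119.4 × 1135 × 2167] / [940 × 113.216] = 2759.47 s⁻²
γ̇_max = √2759.47 = 52.5306 s⁻¹
Solve γ̇ = πDN/h for N: N_max = γ̇_max·h/(π·D) = 52.5306 × 0.00282 / (π × 0.0942) = 0.500566 rev/s = 30.0339 rpm

value=30.03 rpm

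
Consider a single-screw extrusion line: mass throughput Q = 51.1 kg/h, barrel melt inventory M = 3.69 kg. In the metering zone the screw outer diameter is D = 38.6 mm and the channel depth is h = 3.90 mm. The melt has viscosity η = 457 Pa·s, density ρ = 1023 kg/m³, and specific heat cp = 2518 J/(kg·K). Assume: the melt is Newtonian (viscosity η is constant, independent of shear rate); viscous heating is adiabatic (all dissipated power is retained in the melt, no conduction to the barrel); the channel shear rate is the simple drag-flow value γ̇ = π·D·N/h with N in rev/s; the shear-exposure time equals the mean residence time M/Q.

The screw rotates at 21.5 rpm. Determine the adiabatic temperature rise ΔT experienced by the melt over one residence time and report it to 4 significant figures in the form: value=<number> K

Q_s = Q / 3600 = 51.1 / 3600 = 0.0141944 kg/s
t_res = M / Q_s = 3.69 / 0.0141944 = 259.961 s
Convert to SI: D = 0.0386 m, h = 0.0039 m, N = 21.5/60 = 0.358333 rev/s
Shear rate: γ̇ = πDN/h = π·0.0386·0.358333/0.0039 = 11.1419 s⁻¹
Adiabatic rise: ΔT = η γ̇² t_res / (ρ cp) = 457·(11.1419)²·259.961 / (1023·2518) = 5.72549 K

value=5.725 K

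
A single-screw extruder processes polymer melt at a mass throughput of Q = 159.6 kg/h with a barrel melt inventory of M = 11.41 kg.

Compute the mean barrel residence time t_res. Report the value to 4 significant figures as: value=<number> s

value=257.4 s

Convert throughput: Q = 159.6 kg/h = 159.6/3600 = 0.0443333 kg/s
t_res = M / Q_s = 11.41 ÷ 0.0443333 = 257.368 s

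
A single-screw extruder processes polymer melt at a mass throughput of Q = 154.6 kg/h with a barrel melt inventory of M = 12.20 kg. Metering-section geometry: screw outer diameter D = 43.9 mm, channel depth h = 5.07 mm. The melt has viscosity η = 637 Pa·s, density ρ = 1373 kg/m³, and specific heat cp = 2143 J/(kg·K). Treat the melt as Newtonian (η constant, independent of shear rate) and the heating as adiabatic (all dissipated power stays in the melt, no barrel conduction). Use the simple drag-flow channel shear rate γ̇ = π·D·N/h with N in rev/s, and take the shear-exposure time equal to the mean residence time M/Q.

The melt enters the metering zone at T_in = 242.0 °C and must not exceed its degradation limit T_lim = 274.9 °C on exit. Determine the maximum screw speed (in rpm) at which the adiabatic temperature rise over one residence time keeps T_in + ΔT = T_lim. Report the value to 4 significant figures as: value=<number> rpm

value=51.01 rpm

Throughput in SI: Q_s = 154.6 kg/h ÷ 3600 s/h = 0.0429444 kg/s
t_res = M / Q_s = 12.20 / 0.0429444 = 284.088 s
Geometry in SI: D = 43.9 mm → 0.0439 m, h = 5.07 mm → 0.00507 m
Allowable rise: ΔT_a = T_lim − T_in = 274.9 − 242.0 = 32.9 K
γ̇_max² = ΔT_a·ρ·cp / (η·t_res) = [32.9 × 1373 × 2143] / [637 × 284.088] = 534.929 s⁻²
Take the square root: γ̇_max = √(534.929) = 23.1285 s⁻¹
N_max = γ̇_max·h / (π·D) = 23.1285 · 0.00507 / (π · 0.0439) = 0.85024 rev/s = 51.0144 rpm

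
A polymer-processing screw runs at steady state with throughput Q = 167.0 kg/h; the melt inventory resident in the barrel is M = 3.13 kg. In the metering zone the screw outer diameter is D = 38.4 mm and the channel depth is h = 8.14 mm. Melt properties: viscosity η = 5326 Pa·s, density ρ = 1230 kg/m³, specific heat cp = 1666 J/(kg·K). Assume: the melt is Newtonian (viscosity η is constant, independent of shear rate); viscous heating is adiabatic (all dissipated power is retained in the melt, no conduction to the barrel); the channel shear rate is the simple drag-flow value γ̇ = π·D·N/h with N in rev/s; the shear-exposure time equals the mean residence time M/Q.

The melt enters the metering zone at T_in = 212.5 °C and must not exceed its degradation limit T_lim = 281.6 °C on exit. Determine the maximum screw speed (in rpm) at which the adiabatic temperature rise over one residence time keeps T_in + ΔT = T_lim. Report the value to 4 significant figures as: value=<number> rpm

Convert throughput: Q = 167.0 kg/h = 167.0/3600 = 0.0463889 kg/s
t_res = M / Q_s = 3.13 / 0.0463889 = 67.4731 s
Convert to metres: D = 0.0384 m, h = 0.00814 m
ΔT_a = T_lim − T_in = 281.6 − 212.5 = 69.1 K
γ̇_max² = ΔT_a·ρ·cp / (η·t_res) = [69.1 × 1230 × 1666] / [5326 × 67.4731] = 394.028 s⁻²
Take the square root: γ̇_max = √(394.028) = 19.8501 s⁻¹
N_max = γ̇_max h / (πD) = 19.8501·0.00814/(π·0.0384) = 1.33939 rev/s → ×60 = 80.3633 rpm

value=80.36 rpm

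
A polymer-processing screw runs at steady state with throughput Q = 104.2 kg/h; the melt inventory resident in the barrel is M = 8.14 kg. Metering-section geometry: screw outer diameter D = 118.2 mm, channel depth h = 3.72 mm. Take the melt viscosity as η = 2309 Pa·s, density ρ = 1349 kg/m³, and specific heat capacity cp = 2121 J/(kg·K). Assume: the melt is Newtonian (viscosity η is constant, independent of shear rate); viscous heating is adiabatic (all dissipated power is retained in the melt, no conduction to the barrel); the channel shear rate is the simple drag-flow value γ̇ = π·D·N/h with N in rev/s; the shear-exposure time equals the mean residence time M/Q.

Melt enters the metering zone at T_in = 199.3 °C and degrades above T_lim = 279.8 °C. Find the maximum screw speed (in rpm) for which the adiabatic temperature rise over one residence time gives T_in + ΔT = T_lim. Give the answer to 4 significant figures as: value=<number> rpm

Q_s = Q / 3600 = 104.2 / 3600 = 0.0289444 kg/s
t_res = M / Q_s = 8.14 / 0.0289444 = 281.228 s
Geometry in SI: D = 118.2 mm → 0.1182 m, h = 3.72 mm → 0.00372 m
Allowable rise: ΔT_a = T_lim − T_in = 279.8 − 199.3 = 80.5 K
γ̇_max² = ΔT_a·ρ·cp/(η·t_res) = 80.5·1349·2121/(2309·281.228) = 354.703 s⁻²
γ̇_max = sqrt(354.703) = 18.8336 s⁻¹
Solve γ̇ = πDN/h for N: N_max = γ̇_max·h/(π·D) = 18.8336 × 0.00372 / (π × 0.1182) = 0.188672 rev/s = 11.3203 rpm

value=11.32 rpm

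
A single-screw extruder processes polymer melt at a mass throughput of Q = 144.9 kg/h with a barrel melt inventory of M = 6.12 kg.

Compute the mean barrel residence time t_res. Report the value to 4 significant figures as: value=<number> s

value=152.0 s

Convert throughput: Q = 144.9 kg/h = 144.9/3600 = 0.04025 kg/s
t_res = M / Q_s = 6.12 ÷ 0.04025 = 152.05 s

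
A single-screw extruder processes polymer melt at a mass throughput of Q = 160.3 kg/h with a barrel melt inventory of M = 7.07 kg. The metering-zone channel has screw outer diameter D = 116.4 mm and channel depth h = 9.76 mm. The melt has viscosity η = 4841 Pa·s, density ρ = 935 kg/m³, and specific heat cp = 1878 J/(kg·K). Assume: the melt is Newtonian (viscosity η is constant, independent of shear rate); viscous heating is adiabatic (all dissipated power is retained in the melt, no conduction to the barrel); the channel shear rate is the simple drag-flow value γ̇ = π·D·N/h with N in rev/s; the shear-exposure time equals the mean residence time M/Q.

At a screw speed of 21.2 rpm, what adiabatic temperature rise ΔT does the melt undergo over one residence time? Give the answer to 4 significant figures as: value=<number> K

value=76.72 K

Q_s = Q / 3600 = 160.3 / 3600 = 0.0445278 kg/s
t_res = M / Q_s = 7.07 ÷ 0.0445278 = 158.777 s
D = 116.4 mm = 0.1164 m;  h = 9.76 mm = 0.00976 m;  N = 21.2 rpm / 60 = 0.353333 rev/s
Shear rate: γ̇ = πDN/h = π·0.1164·0.353333/0.00976 = 13.2385 s⁻¹
ΔT = η·γ̇²·t_res/(ρ·cp) = [4841 × 13.2385² × 158.777] / [935 × 1878] = 76.717 K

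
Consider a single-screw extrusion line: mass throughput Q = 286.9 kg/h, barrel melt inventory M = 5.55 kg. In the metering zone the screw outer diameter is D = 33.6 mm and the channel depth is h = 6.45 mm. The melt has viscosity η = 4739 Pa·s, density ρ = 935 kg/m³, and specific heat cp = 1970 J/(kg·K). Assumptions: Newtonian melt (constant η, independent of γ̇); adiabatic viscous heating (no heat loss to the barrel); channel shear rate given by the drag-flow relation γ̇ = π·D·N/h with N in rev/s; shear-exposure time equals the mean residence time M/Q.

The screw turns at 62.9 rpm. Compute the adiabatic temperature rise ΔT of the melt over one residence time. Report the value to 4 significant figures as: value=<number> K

Convert throughput: Q = 286.9 kg/h = 286.9/3600 = 0.0796944 kg/s
Mean residence time: t_res = M/Q_s = 5.55 kg / 0.0796944 kg/s = 69.641 s
Convert to SI: D = 0.0336 m, h = 0.00645 m, N = 62.9/60 = 1.04833 rev/s
γ̇ = π·D·N / h = π · 0.0336 · 1.04833 / 0.00645 = 17.1565 s⁻¹
ΔT = η·γ̇²·t_res/(ρ·cp) = [4739 × 17.1565² × 69.641] / [935 × 1970] = 52.7389 K

value=52.74 K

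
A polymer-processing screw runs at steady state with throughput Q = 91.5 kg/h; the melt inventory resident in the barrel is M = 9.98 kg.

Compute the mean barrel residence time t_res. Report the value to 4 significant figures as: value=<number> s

Q_s = Q / 3600 = 91.5 / 3600 = 0.0254167 kg/s
t_res = M / Q_s = 9.98 / 0.0254167 = 392.656 s

value=392.7 s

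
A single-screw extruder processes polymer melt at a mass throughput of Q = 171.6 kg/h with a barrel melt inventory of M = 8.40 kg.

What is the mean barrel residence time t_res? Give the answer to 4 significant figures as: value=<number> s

Q_s = Q / 3600 = 171.6 / 3600 = 0.0476667 kg/s
t_res = M / Q_s = 8.40 / 0.0476667 = 176.224 s

value=176.2 s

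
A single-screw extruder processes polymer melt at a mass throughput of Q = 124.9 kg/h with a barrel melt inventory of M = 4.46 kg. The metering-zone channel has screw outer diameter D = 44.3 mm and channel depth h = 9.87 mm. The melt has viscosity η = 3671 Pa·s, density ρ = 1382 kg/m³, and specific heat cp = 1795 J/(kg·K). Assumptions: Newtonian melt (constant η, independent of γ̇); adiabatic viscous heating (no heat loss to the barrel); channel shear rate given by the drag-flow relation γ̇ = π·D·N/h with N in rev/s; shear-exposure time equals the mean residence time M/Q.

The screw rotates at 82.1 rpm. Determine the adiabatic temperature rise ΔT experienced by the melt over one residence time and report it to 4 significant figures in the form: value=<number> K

Q_s = Q / 3600 = 124.9 / 3600 = 0.0346944 kg/s
t_res = M / Q_s = 4.46 / 0.0346944 = 128.551 s
Geometry in metres: D = 44.3 mm → 0.0443 m, h = 9.87 mm → 0.00987 m; screw speed N = 82.1 rpm = 1.36833 rev/s
γ̇ = π D N / h = (π)(0.0443)(1.36833) / 0.00987 = 19.2943 s⁻¹
ΔT = η·γ̇²·t_res / (ρ·cp) = 3671 · (19.2943)² · 128.551 / (1382 · 1795) = 70.818 K

value=70.82 K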